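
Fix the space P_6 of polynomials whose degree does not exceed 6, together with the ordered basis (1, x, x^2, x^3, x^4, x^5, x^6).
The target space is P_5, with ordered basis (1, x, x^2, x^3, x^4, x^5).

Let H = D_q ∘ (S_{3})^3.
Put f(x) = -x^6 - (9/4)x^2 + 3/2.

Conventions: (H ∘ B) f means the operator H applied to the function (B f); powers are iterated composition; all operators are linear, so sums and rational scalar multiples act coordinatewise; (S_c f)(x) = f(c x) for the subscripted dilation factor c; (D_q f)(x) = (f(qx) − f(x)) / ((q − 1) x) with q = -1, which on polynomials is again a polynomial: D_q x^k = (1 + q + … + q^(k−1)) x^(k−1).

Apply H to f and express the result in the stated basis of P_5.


the result is g(x) = 0

S_{3} f = -729x^6 - (81/4)x^2 + 3/2
S_{3} S_{3} f = -531441x^6 - (729/4)x^2 + 3/2
S_{3} S_{3} S_{3} f = -387420489x^6 - (6561/4)x^2 + 3/2
D_q (S_{3})^3 f = 0


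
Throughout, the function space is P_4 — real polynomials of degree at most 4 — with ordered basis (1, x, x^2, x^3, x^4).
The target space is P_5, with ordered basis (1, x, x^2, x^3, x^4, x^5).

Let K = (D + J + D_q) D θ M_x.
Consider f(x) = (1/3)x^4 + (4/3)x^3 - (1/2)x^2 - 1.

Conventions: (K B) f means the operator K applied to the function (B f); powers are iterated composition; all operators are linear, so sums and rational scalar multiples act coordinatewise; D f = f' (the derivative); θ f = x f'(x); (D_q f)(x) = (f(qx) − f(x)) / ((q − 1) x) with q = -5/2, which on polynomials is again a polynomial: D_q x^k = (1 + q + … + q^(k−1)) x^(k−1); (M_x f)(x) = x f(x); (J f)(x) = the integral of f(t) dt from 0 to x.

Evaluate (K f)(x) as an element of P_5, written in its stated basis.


M_x f = (1/3)x^5 + (4/3)x^4 - (1/2)x^3 - x
θ M_x f = (5/3)x^5 + (16/3)x^4 - (3/2)x^3 - x
D (θ M_x) f = (25/3)x^4 + (64/3)x^3 - (9/2)x^2 - 1
D D (θ M_x) f = (100/3)x^3 + 64x^2 - 9x
J D (θ M_x) f = (5/3)x^5 + (16/3)x^4 - (3/2)x^3 - x
D_q D (θ M_x) f = -(725/8)x^3 + (304/3)x^2 + (27/4)x
(D + J + D_q) D (θ M_x) f = (5/3)x^5 + (16/3)x^4 - (1411/24)x^3 + (496/3)x^2 - (13/4)x

the image equals g(x) = (5/3)x^5 + (16/3)x^4 - (1411/24)x^3 + (496/3)x^2 - (13/4)x


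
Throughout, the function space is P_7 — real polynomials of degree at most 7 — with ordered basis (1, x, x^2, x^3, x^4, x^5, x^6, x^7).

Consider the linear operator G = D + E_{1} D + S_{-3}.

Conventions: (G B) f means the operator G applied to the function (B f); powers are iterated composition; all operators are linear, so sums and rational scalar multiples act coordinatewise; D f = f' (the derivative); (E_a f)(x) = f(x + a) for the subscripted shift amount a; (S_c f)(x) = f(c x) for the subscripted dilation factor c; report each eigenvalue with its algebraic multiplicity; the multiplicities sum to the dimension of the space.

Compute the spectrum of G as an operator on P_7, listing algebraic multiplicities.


λ = -2187 (multiplicity 1), λ = -243 (multiplicity 1), λ = -27 (multiplicity 1), λ = -3 (multiplicity 1), λ = 1 (multiplicity 1), λ = 9 (multiplicity 1), λ = 81 (multiplicity 1), λ = 729 (multiplicity 1)

image of 1: 1
image of x: -3x + 2
image of x^2: 9x^2 + 4x + 2
image of x^3: -27x^3 + 6x^2 + 6x + 3
image of x^4: 81x^4 + 8x^3 + 12x^2 + 12x + 4
image of x^5: -243x^5 + 10x^4 + 20x^3 + 30x^2 + 20x + 5
image of x^6: 729x^6 + 12x^5 + 30x^4 + 60x^3 + 60x^2 + 30x + 6
image of x^7: -2187x^7 + 14x^6 + 42x^5 + 105x^4 + 140x^3 + 105x^2 + 42x + 7
the matrix is upper triangular; its diagonal is (1, -3, 9, -27, 81, -243, 729, -2187)
for a triangular matrix the eigenvalues are the diagonal entries, with algebraic multiplicity their repetition count


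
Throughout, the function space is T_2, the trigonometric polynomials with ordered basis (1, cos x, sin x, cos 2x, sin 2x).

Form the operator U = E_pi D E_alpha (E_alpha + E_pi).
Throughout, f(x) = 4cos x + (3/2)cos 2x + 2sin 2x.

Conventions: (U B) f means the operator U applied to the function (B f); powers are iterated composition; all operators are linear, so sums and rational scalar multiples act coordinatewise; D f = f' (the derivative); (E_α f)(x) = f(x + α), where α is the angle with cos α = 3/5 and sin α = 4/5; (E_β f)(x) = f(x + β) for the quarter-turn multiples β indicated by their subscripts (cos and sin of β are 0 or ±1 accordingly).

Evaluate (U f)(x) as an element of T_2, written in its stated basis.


the result is g(x) = (16/25)cos x - (88/25)sin x - (144/25)cos 2x + (42/25)sin 2x

E_alpha f = (12/5)cos x - (16/5)sin x + (3/2)cos 2x - 2sin 2x
E_pi f = -4cos x + (3/2)cos 2x + 2sin 2x
(E_alpha + E_pi) f = -(8/5)cos x - (16/5)sin x + 3cos 2x
E_alpha (E_alpha + E_pi) f = -(88/25)cos x - (16/25)sin x - (21/25)cos 2x - (72/25)sin 2x
D E_alpha (E_alpha + E_pi) f = -(16/25)cos x + (88/25)sin x - (144/25)cos 2x + (42/25)sin 2x
E_pi D E_alpha (E_alpha + E_pi) f = (16/25)cos x - (88/25)sin x - (144/25)cos 2x + (42/25)sin 2x


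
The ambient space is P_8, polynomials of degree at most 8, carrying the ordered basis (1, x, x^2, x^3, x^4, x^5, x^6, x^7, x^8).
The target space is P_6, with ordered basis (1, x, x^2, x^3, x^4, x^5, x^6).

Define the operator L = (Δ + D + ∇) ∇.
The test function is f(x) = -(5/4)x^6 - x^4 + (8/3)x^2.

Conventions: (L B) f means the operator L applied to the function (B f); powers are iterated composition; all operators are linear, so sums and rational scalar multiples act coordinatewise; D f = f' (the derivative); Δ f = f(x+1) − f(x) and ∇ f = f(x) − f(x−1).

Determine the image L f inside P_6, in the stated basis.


the image equals g(x) = -(225/2)x^4 + 225x^3 - 411x^2 + (597/2)x - 183/2

∇ f = -(15/2)x^5 + (75/4)x^4 - 29x^3 + (99/4)x^2 - (37/6)x - 5/12
Δ ∇ f = -(75/2)x^4 - (99/2)x^2 + 5/6
D ∇ f = -(75/2)x^4 + 75x^3 - 87x^2 + (99/2)x - 37/6
∇ ∇ f = -(75/2)x^4 + 150x^3 - (549/2)x^2 + 249x - 517/6
(Δ + D + ∇) ∇ f = -(225/2)x^4 + 225x^3 - 411x^2 + (597/2)x - 183/2


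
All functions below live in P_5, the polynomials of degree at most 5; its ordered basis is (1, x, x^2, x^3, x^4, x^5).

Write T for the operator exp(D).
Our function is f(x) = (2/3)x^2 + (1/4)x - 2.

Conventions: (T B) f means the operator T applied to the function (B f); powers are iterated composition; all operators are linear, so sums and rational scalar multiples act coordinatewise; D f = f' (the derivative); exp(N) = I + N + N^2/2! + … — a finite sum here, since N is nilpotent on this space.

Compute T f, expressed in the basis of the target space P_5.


the result is g(x) = (2/3)x^2 + (19/12)x - 13/12

order-1 term: (4/3)x + 1/4
order-2 term: 2/3
the series for exp(D) f terminates at order 2
exp(D) f = (2/3)x^2 + (19/12)x - 13/12


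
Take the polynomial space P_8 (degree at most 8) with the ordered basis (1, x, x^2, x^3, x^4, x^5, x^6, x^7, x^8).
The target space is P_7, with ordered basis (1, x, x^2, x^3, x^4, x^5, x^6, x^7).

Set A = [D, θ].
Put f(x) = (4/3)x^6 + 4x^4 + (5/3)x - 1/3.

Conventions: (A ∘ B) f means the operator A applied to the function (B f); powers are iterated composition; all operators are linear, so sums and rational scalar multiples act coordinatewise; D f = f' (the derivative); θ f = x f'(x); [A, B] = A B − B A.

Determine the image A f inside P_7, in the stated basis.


the image equals g(x) = 8x^5 + 16x^3 + 5/3

θ f = 8x^6 + 16x^4 + (5/3)x
D θ f = 48x^5 + 64x^3 + 5/3
D f = 8x^5 + 16x^3 + 5/3
θ D f = 40x^5 + 48x^3
[D, θ] f = 8x^5 + 16x^3 + 5/3


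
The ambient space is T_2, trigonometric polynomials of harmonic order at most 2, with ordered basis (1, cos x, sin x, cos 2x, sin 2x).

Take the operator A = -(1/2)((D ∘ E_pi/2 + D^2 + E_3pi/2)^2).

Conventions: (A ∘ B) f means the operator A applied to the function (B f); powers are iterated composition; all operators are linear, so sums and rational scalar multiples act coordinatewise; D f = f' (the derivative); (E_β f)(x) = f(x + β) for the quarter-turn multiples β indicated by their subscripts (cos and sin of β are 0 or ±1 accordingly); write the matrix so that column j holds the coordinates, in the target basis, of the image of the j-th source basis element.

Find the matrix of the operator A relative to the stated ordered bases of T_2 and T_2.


image of 1: -1/2
image of cos x: -(3/2)cos x + 2sin x
image of sin x: -2cos x - (3/2)sin x
image of cos 2x: -(21/2)cos 2x + 10sin 2x
image of sin 2x: -10cos 2x - (21/2)sin 2x
each image's coordinates form column j of the matrix

the matrix is [[-1/2, 0, 0, 0, 0]; [0, -3/2, -2, 0, 0]; [0, 2, -3/2, 0, 0]; [0, 0, 0, -21/2, -10]; [0, 0, 0, 10, -21/2]] (rows listed top to bottom)


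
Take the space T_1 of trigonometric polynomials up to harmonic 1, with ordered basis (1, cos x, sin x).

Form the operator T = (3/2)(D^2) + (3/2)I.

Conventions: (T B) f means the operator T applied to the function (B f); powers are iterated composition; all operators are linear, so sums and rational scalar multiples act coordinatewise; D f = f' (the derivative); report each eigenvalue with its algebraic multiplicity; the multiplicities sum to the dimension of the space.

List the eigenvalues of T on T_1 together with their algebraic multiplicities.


λ = 0 (multiplicity 2), λ = 3/2 (multiplicity 1)

image of 1: 3/2
image of cos x: 0
image of sin x: 0
the matrix is diagonal; its diagonal is (3/2, 0, 0)
for a triangular matrix the eigenvalues are the diagonal entries, with algebraic multiplicity their repetition count


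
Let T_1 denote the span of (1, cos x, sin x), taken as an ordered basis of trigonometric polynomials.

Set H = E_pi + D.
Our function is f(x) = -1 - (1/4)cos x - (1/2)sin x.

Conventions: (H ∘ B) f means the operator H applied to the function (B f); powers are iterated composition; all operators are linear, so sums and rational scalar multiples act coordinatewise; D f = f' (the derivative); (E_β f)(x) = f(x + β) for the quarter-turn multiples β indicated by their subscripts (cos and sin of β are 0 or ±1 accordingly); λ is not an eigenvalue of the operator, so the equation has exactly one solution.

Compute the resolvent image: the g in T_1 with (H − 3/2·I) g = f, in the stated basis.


write g with unknown coordinates in the stated basis and equate coefficients in (H − 3/2·I) g = f
solving from the highest basis element down gives g = 2 + (9/58)cos x + (4/29)sin x
check: H g = 2 - (1/58)cos x - (17/58)sin x
so H g − 3/2·g = -1 - (1/4)cos x - (1/2)sin x = f ✓

the image equals g(x) = 2 + (9/58)cos x + (4/29)sin x


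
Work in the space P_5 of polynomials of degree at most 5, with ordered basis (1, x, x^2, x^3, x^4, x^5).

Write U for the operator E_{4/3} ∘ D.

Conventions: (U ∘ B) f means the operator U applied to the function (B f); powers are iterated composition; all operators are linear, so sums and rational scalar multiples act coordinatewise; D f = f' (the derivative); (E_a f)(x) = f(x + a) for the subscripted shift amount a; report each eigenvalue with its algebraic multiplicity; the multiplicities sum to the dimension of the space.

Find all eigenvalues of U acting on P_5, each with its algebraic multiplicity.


λ = 0 (multiplicity 6)

image of 1: 0
image of x: 1
image of x^2: 2x + 8/3
image of x^3: 3x^2 + 8x + 16/3
image of x^4: 4x^3 + 16x^2 + (64/3)x + 256/27
image of x^5: 5x^4 + (80/3)x^3 + (160/3)x^2 + (1280/27)x + 1280/81
the matrix is upper triangular; its diagonal is (0, 0, 0, 0, 0, 0)
for a triangular matrix the eigenvalues are the diagonal entries, with algebraic multiplicity their repetition count


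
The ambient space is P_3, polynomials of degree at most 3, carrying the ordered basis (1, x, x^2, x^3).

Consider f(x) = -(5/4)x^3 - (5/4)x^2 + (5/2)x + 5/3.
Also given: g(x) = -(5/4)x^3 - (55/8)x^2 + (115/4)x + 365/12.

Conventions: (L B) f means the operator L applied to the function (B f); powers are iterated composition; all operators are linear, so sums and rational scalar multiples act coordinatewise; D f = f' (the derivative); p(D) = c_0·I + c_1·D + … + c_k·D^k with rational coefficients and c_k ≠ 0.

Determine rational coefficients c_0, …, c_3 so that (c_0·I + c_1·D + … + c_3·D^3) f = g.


c_0 = 1, c_1 = 3/2, c_2 = -4, c_3 = -2

D^0 f = -(5/4)x^3 - (5/4)x^2 + (5/2)x + 5/3
D^1 f = -(15/4)x^2 - (5/2)x + 5/2
D^2 f = -(15/2)x - 5/2
D^3 f = -15/2
matching coefficients of g against c_0 f + c_1 Df + … from the top degree down determines the c_i
solution: c_0 = 1, c_1 = 3/2, c_2 = -4, c_3 = -2


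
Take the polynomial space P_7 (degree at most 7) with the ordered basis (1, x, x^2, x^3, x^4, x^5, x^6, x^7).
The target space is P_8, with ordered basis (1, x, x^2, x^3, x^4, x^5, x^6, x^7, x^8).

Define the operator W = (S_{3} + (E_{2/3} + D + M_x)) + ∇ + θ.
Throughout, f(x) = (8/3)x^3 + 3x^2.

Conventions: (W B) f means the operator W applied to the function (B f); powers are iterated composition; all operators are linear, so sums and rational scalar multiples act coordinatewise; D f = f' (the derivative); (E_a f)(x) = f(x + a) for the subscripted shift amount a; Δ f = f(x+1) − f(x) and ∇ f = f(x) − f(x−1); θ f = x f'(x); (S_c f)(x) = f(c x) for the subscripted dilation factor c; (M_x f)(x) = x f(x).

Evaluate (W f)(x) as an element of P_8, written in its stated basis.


the image equals g(x) = (8/3)x^4 + (257/3)x^3 + (172/3)x^2 + (104/9)x + 145/81

S_{3} f = 72x^3 + 27x^2
E_{2/3} f = (8/3)x^3 + (25/3)x^2 + (68/9)x + 172/81
D f = 8x^2 + 6x
M_x f = (8/3)x^4 + 3x^3
(E_{2/3} + D + M_x) f = (8/3)x^4 + (17/3)x^3 + (49/3)x^2 + (122/9)x + 172/81
(S_{3} + (E_{2/3} + D + M_x)) f = (8/3)x^4 + (233/3)x^3 + (130/3)x^2 + (122/9)x + 172/81
∇ f = 8x^2 - 2x - 1/3
θ f = 8x^3 + 6x^2
((S_{3} + (E_{2/3} + D + M_x)) + ∇ + θ) f = (8/3)x^4 + (257/3)x^3 + (172/3)x^2 + (104/9)x + 145/81


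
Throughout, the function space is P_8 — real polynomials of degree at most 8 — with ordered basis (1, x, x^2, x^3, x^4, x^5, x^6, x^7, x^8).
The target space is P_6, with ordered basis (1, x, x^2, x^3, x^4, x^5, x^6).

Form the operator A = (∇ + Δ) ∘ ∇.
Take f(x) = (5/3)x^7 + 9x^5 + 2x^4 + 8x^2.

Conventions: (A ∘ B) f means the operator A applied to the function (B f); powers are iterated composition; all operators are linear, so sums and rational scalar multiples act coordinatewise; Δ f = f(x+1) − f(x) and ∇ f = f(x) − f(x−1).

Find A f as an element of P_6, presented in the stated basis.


the image equals g(x) = 140x^5 - 350x^4 + (3880/3)x^3 - 1542x^2 + (4256/3)x - 416

∇ f = (35/3)x^6 - 35x^5 + (310/3)x^4 - (421/3)x^3 + 113x^2 - (98/3)x + 2/3
∇ ∇ f = 70x^5 - 350x^4 + (2990/3)x^3 - 1566x^2 + (3916/3)x - 436
Δ ∇ f = 70x^5 + (890/3)x^3 + 24x^2 + (340/3)x + 20
(∇ + Δ) ∇ f = 140x^5 - 350x^4 + (3880/3)x^3 - 1542x^2 + (4256/3)x - 416


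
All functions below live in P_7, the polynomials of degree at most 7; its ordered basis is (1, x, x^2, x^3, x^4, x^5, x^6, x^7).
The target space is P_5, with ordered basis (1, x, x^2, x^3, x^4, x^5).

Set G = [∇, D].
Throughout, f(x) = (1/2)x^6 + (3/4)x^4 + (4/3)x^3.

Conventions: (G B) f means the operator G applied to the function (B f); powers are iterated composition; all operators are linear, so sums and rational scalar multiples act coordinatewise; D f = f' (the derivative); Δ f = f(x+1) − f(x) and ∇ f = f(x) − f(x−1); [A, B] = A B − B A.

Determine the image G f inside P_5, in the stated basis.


D f = 3x^5 + 3x^3 + 4x^2
∇ D f = 15x^4 - 30x^3 + 39x^2 - 16x + 2
∇ f = 3x^5 - (15/2)x^4 + 13x^3 - 8x^2 + 2x + 1/12
D ∇ f = 15x^4 - 30x^3 + 39x^2 - 16x + 2
[∇, D] f = 0

the image equals g(x) = 0


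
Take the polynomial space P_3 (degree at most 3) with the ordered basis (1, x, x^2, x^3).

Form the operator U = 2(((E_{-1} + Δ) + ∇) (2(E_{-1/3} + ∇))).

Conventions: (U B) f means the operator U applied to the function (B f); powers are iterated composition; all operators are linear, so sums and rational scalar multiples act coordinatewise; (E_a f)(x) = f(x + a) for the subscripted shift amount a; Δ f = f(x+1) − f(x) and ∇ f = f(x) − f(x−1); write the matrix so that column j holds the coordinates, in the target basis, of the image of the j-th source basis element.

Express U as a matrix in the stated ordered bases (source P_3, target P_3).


image of 1: 4
image of x: 4x + 20/3
image of x^2: 4x^2 + (40/3)x + 52/9
image of x^3: 4x^3 + 20x^2 + (52/3)x + 140/27
each image's coordinates form column j of the matrix

the matrix is [[4, 20/3, 52/9, 140/27]; [0, 4, 40/3, 52/3]; [0, 0, 4, 20]; [0, 0, 0, 4]] (rows listed top to bottom)


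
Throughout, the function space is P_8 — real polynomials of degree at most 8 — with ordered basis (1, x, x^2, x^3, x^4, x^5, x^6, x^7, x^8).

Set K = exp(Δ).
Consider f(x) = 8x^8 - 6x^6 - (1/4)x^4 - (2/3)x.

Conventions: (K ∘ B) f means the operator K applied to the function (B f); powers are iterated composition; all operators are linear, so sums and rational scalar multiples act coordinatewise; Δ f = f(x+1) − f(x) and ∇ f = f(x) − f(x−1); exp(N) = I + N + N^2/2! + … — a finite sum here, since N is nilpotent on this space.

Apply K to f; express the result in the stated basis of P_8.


order-1 term: 64x^7 + 224x^6 + 412x^5 + 470x^4 + 327x^3 + (265/2)x^2 + 27x + 13/12
order-2 term: 224x^6 + 1344x^5 + 3830x^4 + 6360x^3 + (12625/2)x^2 + 3489x + 3313/4
order-3 term: 448x^5 + 3360x^4 + 11080x^3 + 19620x^2 + 18363x + 14373/2
order-4 term: 560x^4 + 4480x^3 + 14470x^2 + 22040x + 52871/4
order-5 term: 448x^3 + 3360x^2 + 8924x + 8310
order-6 term: 224x^2 + 1344x + 2122
order-7 term: 64x + 224
order-8 term: 8
the series for exp(Δ) f terminates at order 8
exp(Δ) f = 8x^8 + 64x^7 + 442x^6 + 2204x^5 + (32879/4)x^4 + 22695x^3 + 44119x^2 + (162751/3)x + 382771/12

g(x) = 8x^8 + 64x^7 + 442x^6 + 2204x^5 + (32879/4)x^4 + 22695x^3 + 44119x^2 + (162751/3)x + 382771/12


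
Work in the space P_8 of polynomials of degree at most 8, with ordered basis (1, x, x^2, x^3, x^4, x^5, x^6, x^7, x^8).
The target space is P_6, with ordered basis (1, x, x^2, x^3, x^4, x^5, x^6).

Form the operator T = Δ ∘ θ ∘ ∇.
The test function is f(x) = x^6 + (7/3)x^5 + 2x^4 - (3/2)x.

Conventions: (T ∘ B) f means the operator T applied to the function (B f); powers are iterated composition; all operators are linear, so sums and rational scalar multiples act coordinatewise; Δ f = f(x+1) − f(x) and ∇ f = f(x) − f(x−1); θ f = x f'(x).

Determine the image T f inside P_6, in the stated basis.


∇ f = 6x^5 - (10/3)x^4 + (14/3)x^3 - (11/3)x^2 + (7/3)x - 13/6
θ ∇ f = 30x^5 - (40/3)x^4 + 14x^3 - (22/3)x^2 + (7/3)x
Δ θ ∇ f = 150x^4 + (740/3)x^3 + 262x^2 + 124x + 77/3

g(x) = 150x^4 + (740/3)x^3 + 262x^2 + 124x + 77/3


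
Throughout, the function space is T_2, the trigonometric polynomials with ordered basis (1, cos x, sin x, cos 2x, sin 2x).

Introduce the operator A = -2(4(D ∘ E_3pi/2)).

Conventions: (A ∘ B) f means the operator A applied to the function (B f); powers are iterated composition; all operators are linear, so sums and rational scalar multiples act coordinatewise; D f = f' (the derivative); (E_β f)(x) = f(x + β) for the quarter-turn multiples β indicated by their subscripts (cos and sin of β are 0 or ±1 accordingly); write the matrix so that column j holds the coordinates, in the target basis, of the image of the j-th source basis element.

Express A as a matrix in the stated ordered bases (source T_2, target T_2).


the matrix is [[0, 0, 0, 0, 0]; [0, -8, 0, 0, 0]; [0, 0, -8, 0, 0]; [0, 0, 0, 0, 16]; [0, 0, 0, -16, 0]] (rows listed top to bottom)

image of 1: 0
image of cos x: -8cos x
image of sin x: -8sin x
image of cos 2x: -16sin 2x
image of sin 2x: 16cos 2x
each image's coordinates form column j of the matrix


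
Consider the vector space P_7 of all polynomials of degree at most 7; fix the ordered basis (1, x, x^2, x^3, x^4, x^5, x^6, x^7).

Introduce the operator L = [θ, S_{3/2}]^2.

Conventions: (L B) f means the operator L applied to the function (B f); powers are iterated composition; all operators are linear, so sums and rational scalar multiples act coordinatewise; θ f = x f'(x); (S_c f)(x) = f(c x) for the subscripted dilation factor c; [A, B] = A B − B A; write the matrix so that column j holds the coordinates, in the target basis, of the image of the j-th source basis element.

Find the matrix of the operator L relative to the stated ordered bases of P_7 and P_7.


the matrix is [[0, 0, 0, 0, 0, 0, 0, 0]; [0, 0, 0, 0, 0, 0, 0, 0]; [0, 0, 0, 0, 0, 0, 0, 0]; [0, 0, 0, 0, 0, 0, 0, 0]; [0, 0, 0, 0, 0, 0, 0, 0]; [0, 0, 0, 0, 0, 0, 0, 0]; [0, 0, 0, 0, 0, 0, 0, 0]; [0, 0, 0, 0, 0, 0, 0, 0]] (rows listed top to bottom)

image of 1: 0
image of x: 0
image of x^2: 0
image of x^3: 0
image of x^4: 0
image of x^5: 0
image of x^6: 0
image of x^7: 0
each image's coordinates form column j of the matrix


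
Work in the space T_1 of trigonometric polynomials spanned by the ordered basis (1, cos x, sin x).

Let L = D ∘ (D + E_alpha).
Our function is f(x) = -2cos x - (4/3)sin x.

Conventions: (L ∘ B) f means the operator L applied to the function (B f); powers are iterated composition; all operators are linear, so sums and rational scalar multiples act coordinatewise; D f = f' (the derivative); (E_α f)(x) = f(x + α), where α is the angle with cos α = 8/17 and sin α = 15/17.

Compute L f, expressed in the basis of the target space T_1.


the image equals g(x) = (160/51)cos x + (176/51)sin x

D f = -(4/3)cos x + 2sin x
E_alpha f = -(36/17)cos x + (58/51)sin x
(D + E_alpha) f = -(176/51)cos x + (160/51)sin x
D (D + E_alpha) f = (160/51)cos x + (176/51)sin x


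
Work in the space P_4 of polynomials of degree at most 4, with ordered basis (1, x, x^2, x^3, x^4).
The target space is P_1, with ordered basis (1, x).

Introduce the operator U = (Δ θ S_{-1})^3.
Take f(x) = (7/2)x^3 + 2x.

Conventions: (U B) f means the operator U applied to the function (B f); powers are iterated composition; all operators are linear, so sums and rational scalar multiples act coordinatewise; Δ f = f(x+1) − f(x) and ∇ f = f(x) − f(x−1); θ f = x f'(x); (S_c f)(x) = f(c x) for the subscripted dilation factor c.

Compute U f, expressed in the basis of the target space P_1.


the image equals g(x) = 126

S_{-1} f = -(7/2)x^3 - 2x
θ S_{-1} f = -(21/2)x^3 - 2x
Δ (θ S_{-1}) f = -(63/2)x^2 - (63/2)x - 25/2
S_{-1} (Δ θ S_{-1}) f = -(63/2)x^2 + (63/2)x - 25/2
θ S_{-1} (Δ θ S_{-1}) f = -63x^2 + (63/2)x
Δ (θ S_{-1}) (Δ θ S_{-1}) f = -126x - 63/2
S_{-1} (Δ θ S_{-1}) (Δ θ S_{-1}) f = 126x - 63/2
θ S_{-1} (Δ θ S_{-1}) (Δ θ S_{-1}) f = 126x
Δ (θ S_{-1}) (Δ θ S_{-1}) (Δ θ S_{-1}) f = 126


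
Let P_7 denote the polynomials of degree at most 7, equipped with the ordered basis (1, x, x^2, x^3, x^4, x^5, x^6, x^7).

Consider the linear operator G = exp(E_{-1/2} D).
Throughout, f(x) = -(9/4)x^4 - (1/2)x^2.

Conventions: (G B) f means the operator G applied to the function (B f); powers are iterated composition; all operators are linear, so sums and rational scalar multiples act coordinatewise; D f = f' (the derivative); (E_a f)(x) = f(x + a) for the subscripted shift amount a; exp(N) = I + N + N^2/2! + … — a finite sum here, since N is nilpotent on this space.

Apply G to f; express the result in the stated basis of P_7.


g(x) = -(9/4)x^4 - 9x^3 - (1/2)x^2 + (41/4)x - 9/8

order-1 term: -9x^3 + (27/2)x^2 - (31/4)x + 13/8
order-2 term: -(27/2)x^2 + 27x - 14
order-3 term: -9x + 27/2
order-4 term: -9/4
the series for exp(E_{-1/2} D) f terminates at order 4
exp(E_{-1/2} D) f = -(9/4)x^4 - 9x^3 - (1/2)x^2 + (41/4)x - 9/8


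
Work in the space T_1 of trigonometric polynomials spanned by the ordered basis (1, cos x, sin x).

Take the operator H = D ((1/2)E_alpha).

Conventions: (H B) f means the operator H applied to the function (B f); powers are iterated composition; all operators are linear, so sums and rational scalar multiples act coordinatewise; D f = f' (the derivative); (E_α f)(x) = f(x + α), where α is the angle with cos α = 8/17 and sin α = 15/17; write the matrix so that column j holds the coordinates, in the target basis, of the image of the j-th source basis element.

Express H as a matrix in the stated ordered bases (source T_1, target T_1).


the matrix is [[0, 0, 0]; [0, -15/34, 4/17]; [0, -4/17, -15/34]] (rows listed top to bottom)

image of 1: 0
image of cos x: -(15/34)cos x - (4/17)sin x
image of sin x: (4/17)cos x - (15/34)sin x
each image's coordinates form column j of the matrix


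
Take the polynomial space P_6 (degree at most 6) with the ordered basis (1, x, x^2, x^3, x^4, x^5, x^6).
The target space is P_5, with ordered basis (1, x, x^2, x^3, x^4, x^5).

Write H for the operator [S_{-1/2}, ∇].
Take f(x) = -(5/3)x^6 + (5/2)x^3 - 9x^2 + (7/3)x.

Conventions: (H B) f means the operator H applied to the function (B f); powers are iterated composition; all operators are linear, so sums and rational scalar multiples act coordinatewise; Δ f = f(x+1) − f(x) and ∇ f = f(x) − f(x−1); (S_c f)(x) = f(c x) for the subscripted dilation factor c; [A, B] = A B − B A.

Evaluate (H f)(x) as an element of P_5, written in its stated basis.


∇ f = -10x^5 + 25x^4 - (100/3)x^3 + (65/2)x^2 - (71/2)x + 31/2
S_{-1/2} ∇ f = (5/16)x^5 + (25/16)x^4 + (25/6)x^3 + (65/8)x^2 + (71/4)x + 31/2
S_{-1/2} f = -(5/192)x^6 - (5/16)x^3 - (9/4)x^2 - (7/6)x
∇ S_{-1/2} f = -(5/32)x^5 + (25/64)x^4 - (25/48)x^3 - (35/64)x^2 - (119/32)x + 51/64
[S_{-1/2}, ∇] f = (15/32)x^5 + (75/64)x^4 + (75/16)x^3 + (555/64)x^2 + (687/32)x + 941/64

the image equals g(x) = (15/32)x^5 + (75/64)x^4 + (75/16)x^3 + (555/64)x^2 + (687/32)x + 941/64


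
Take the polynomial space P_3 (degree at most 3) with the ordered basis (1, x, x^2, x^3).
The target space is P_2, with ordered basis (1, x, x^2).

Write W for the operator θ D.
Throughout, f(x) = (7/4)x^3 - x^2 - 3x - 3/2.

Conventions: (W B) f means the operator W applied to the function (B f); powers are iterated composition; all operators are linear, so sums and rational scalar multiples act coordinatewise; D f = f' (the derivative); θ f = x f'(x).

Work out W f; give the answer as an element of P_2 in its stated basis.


D f = (21/4)x^2 - 2x - 3
θ D f = (21/2)x^2 - 2x

g(x) = (21/2)x^2 - 2x


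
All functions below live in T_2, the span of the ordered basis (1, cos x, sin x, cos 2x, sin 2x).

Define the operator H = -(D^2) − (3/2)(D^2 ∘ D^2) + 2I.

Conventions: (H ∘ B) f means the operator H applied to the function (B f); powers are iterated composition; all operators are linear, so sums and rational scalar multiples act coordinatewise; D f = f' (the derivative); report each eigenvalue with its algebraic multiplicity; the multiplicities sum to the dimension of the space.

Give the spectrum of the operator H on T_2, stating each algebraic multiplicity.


λ = -18 (multiplicity 2), λ = 3/2 (multiplicity 2), λ = 2 (multiplicity 1)

image of 1: 2
image of cos x: (3/2)cos x
image of sin x: (3/2)sin x
image of cos 2x: -18cos 2x
image of sin 2x: -18sin 2x
the matrix is diagonal; its diagonal is (2, 3/2, 3/2, -18, -18)
for a triangular matrix the eigenvalues are the diagonal entries, with algebraic multiplicity their repetition count


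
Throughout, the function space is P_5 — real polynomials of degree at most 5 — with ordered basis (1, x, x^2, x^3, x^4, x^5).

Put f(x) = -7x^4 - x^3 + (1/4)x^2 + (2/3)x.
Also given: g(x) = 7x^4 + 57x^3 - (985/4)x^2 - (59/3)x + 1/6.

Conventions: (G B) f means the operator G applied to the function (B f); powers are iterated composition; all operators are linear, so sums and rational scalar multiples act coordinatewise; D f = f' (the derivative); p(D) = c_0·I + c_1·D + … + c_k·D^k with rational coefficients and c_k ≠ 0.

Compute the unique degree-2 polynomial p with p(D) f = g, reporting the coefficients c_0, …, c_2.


D^0 f = -7x^4 - x^3 + (1/4)x^2 + (2/3)x
D^1 f = -28x^3 - 3x^2 + (1/2)x + 2/3
D^2 f = -84x^2 - 6x + 1/2
matching coefficients of g against c_0 f + c_1 Df + … from the top degree down determines the c_i
solution: c_0 = -1, c_1 = -2, c_2 = 3

p(D) = -I − 2·D + 3·D^2, i.e. c_0 = -1, c_1 = -2, c_2 = 3


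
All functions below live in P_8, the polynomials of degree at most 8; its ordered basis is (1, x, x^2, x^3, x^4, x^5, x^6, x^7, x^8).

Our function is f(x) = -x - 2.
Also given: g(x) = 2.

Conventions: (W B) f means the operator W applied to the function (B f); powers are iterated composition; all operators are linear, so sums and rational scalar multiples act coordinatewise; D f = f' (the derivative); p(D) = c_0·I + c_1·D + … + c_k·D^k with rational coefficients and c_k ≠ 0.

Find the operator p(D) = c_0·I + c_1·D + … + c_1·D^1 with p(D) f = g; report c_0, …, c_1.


c_0 = 0, c_1 = -2

D^0 f = -x - 2
D^1 f = -1
matching coefficients of g against c_0 f + c_1 Df + … from the top degree down determines the c_i
solution: c_0 = 0, c_1 = -2


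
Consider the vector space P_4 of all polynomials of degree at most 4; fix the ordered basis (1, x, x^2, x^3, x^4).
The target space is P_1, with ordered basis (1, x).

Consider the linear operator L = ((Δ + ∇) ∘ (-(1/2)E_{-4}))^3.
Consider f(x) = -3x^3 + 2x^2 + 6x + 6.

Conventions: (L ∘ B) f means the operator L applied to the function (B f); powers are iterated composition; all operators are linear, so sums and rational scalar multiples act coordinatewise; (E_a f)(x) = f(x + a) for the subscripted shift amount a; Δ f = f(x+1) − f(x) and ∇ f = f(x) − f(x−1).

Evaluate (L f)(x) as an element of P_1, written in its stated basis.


E_{-4} f = -3x^3 + 38x^2 - 154x + 206
(-(1/2)E_{-4}) f = (3/2)x^3 - 19x^2 + 77x - 103
Δ (-(1/2)E_{-4}) f = (9/2)x^2 - (67/2)x + 119/2
∇ (-(1/2)E_{-4}) f = (9/2)x^2 - (85/2)x + 195/2
(Δ + ∇) (-(1/2)E_{-4}) f = 9x^2 - 76x + 157
E_{-4} ((Δ + ∇) ∘ (-(1/2)E_{-4})) f = 9x^2 - 148x + 605
(-(1/2)E_{-4}) ((Δ + ∇) ∘ (-(1/2)E_{-4})) f = -(9/2)x^2 + 74x - 605/2
Δ (-(1/2)E_{-4}) ((Δ + ∇) ∘ (-(1/2)E_{-4})) f = -9x + 139/2
∇ (-(1/2)E_{-4}) ((Δ + ∇) ∘ (-(1/2)E_{-4})) f = -9x + 157/2
(Δ + ∇) (-(1/2)E_{-4}) ((Δ + ∇) ∘ (-(1/2)E_{-4})) f = -18x + 148
E_{-4} ((Δ + ∇) ∘ (-(1/2)E_{-4})) ((Δ + ∇) ∘ (-(1/2)E_{-4})) f = -18x + 220
(-(1/2)E_{-4}) ((Δ + ∇) ∘ (-(1/2)E_{-4})) ((Δ + ∇) ∘ (-(1/2)E_{-4})) f = 9x - 110
Δ (-(1/2)E_{-4}) ((Δ + ∇) ∘ (-(1/2)E_{-4})) ((Δ + ∇) ∘ (-(1/2)E_{-4})) f = 9
∇ (-(1/2)E_{-4}) ((Δ + ∇) ∘ (-(1/2)E_{-4})) ((Δ + ∇) ∘ (-(1/2)E_{-4})) f = 9
(Δ + ∇) (-(1/2)E_{-4}) ((Δ + ∇) ∘ (-(1/2)E_{-4})) ((Δ + ∇) ∘ (-(1/2)E_{-4})) f = 18

g(x) = 18


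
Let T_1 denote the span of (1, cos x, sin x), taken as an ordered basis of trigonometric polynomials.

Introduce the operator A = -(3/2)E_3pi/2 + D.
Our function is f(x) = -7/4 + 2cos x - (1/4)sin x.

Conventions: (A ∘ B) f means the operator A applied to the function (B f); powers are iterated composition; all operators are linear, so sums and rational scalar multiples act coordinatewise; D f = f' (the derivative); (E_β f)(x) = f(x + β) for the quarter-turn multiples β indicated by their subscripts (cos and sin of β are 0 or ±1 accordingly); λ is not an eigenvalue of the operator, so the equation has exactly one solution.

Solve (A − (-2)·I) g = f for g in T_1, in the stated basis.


write g with unknown coordinates in the stated basis and equate coefficients in (A − (-2)·I) g = f
solving from the highest basis element down gives g = -7/2 + (37/82)cos x + (18/41)sin x
check: A g = 21/4 + (45/41)cos x - (185/164)sin x
so A g − (-2)·g = -7/4 + 2cos x - (1/4)sin x = f ✓

the result is g(x) = -7/2 + (37/82)cos x + (18/41)sin x


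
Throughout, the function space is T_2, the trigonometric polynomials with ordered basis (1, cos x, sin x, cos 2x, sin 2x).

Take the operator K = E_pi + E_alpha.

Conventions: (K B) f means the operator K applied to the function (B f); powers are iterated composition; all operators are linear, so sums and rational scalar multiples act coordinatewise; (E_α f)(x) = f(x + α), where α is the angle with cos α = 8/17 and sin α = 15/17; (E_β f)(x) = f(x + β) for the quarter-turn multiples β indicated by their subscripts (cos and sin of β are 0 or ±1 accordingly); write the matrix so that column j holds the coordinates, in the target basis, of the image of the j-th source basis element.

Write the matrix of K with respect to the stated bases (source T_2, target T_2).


image of 1: 2
image of cos x: -(9/17)cos x - (15/17)sin x
image of sin x: (15/17)cos x - (9/17)sin x
image of cos 2x: (128/289)cos 2x - (240/289)sin 2x
image of sin 2x: (240/289)cos 2x + (128/289)sin 2x
each image's coordinates form column j of the matrix

the matrix is [[2, 0, 0, 0, 0]; [0, -9/17, 15/17, 0, 0]; [0, -15/17, -9/17, 0, 0]; [0, 0, 0, 128/289, 240/289]; [0, 0, 0, -240/289, 128/289]] (rows listed top to bottom)


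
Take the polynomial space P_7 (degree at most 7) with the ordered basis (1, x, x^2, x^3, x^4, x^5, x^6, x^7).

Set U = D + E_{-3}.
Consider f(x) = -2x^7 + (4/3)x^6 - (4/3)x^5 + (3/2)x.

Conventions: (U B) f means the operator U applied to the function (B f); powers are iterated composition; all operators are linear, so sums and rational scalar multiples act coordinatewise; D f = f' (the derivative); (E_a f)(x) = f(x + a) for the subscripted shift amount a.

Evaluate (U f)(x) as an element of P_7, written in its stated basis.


g(x) = -2x^7 + (88/3)x^6 - (1186/3)x^5 + (6250/3)x^4 - 6510x^3 + 12186x^2 - (25377/2)x + 5667

D f = -14x^6 + 8x^5 - (20/3)x^4 + 3/2
E_{-3} f = -2x^7 + (130/3)x^6 - (1210/3)x^5 + 2090x^4 - 6510x^3 + 12186x^2 - (25377/2)x + 11331/2
(D + E_{-3}) f = -2x^7 + (88/3)x^6 - (1186/3)x^5 + (6250/3)x^4 - 6510x^3 + 12186x^2 - (25377/2)x + 5667


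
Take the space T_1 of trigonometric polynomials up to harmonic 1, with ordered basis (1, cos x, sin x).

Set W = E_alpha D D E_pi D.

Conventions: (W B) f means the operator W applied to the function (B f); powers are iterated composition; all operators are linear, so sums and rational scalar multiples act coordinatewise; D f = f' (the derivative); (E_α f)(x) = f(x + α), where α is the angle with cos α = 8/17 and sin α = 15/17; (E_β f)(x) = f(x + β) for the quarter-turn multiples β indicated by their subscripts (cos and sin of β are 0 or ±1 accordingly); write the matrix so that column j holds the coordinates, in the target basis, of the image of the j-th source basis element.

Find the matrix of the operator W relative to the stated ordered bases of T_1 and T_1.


the matrix is [[0, 0, 0]; [0, -15/17, 8/17]; [0, -8/17, -15/17]] (rows listed top to bottom)

image of 1: 0
image of cos x: -(15/17)cos x - (8/17)sin x
image of sin x: (8/17)cos x - (15/17)sin x
each image's coordinates form column j of the matrix


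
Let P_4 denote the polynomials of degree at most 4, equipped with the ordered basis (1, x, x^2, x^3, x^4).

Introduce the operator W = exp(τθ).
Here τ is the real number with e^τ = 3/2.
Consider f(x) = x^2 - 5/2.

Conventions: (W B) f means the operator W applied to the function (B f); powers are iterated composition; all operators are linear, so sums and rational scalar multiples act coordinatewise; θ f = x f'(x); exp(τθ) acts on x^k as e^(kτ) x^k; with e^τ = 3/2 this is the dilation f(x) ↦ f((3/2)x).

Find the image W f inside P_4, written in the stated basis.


exp(τθ) x^k = e^(kτ) x^k; with e^τ = 3/2 this sends x^k to (3/2)^k x^k
x^2 ↦ 9/4 x^2
applying this coordinatewise to f: exp(τθ) f = (9/4)x^2 - 5/2

the result is g(x) = (9/4)x^2 - 5/2


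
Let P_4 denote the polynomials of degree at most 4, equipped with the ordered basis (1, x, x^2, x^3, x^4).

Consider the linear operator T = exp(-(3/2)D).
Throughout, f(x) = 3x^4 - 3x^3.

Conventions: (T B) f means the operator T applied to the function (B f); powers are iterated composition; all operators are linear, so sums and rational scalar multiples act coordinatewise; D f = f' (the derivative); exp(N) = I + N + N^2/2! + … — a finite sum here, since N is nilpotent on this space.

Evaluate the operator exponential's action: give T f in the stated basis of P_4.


the result is g(x) = 3x^4 - 21x^3 + 54x^2 - (243/4)x + 405/16

order-1 term: -18x^3 + (27/2)x^2
order-2 term: (81/2)x^2 - (81/4)x
order-3 term: -(81/2)x + 81/8
order-4 term: 243/16
the series for exp(-(3/2)D) f terminates at order 4
exp(-(3/2)D) f = 3x^4 - 21x^3 + 54x^2 - (243/4)x + 405/16


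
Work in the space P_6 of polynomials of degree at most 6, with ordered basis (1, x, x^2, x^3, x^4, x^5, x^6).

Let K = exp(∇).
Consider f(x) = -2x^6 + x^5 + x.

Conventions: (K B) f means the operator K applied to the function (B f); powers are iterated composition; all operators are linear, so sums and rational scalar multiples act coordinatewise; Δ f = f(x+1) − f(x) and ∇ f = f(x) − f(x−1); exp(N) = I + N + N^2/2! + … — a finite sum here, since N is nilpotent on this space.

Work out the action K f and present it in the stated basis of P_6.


the image equals g(x) = -2x^6 - 11x^5 + 5x^4 + 40x^3 - 40x^2 - 18x + 21

order-1 term: -12x^5 + 35x^4 - 50x^3 + 40x^2 - 17x + 4
order-2 term: -30x^4 + 130x^3 - 240x^2 + 215x - 77
order-3 term: -40x^3 + 190x^2 - 330x + 205
order-4 term: -30x^2 + 125x - 140
order-5 term: -12x + 31
order-6 term: -2
the series for exp(∇) f terminates at order 6
exp(∇) f = -2x^6 - 11x^5 + 5x^4 + 40x^3 - 40x^2 - 18x + 21


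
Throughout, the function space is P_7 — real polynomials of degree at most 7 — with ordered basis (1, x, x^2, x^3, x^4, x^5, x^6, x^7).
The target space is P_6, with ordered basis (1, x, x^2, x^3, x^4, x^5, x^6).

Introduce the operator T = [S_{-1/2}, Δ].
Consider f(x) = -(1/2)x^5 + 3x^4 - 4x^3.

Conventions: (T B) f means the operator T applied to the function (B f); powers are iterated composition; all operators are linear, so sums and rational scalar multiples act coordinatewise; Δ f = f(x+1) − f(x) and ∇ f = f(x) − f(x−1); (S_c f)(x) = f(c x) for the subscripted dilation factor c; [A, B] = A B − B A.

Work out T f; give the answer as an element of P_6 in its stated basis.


the result is g(x) = -(15/64)x^4 - (57/32)x^3 - (81/32)x^2 - (69/64)x - 141/64

Δ f = -(5/2)x^4 + 7x^3 + x^2 - (5/2)x - 3/2
S_{-1/2} Δ f = -(5/32)x^4 - (7/8)x^3 + (1/4)x^2 + (5/4)x - 3/2
S_{-1/2} f = (1/64)x^5 + (3/16)x^4 + (1/2)x^3
Δ S_{-1/2} f = (5/64)x^4 + (29/32)x^3 + (89/32)x^2 + (149/64)x + 45/64
[S_{-1/2}, Δ] f = -(15/64)x^4 - (57/32)x^3 - (81/32)x^2 - (69/64)x - 141/64


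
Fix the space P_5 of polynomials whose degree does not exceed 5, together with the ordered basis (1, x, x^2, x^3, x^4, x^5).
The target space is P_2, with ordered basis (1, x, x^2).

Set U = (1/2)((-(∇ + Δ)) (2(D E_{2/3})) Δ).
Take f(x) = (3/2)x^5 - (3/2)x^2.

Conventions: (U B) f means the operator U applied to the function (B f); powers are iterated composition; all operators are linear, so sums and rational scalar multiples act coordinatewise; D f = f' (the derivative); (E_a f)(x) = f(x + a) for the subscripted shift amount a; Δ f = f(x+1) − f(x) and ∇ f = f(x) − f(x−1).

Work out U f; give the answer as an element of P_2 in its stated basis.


the result is g(x) = -180x^2 - 420x - 320

Δ f = (15/2)x^4 + 15x^3 + 15x^2 + (9/2)x
E_{2/3} Δ f = (15/2)x^4 + 35x^3 + 65x^2 + (961/18)x + 421/27
D E_{2/3} Δ f = 30x^3 + 105x^2 + 130x + 961/18
(2(D E_{2/3})) Δ f = 60x^3 + 210x^2 + 260x + 961/9
∇ (2(D E_{2/3})) Δ f = 180x^2 + 240x + 110
Δ (2(D E_{2/3})) Δ f = 180x^2 + 600x + 530
(∇ + Δ) (2(D E_{2/3})) Δ f = 360x^2 + 840x + 640
(-(∇ + Δ)) (2(D E_{2/3})) Δ f = -360x^2 - 840x - 640
((1/2)((-(∇ + Δ)) (2(D E_{2/3})) Δ)) f = -180x^2 - 420x - 320


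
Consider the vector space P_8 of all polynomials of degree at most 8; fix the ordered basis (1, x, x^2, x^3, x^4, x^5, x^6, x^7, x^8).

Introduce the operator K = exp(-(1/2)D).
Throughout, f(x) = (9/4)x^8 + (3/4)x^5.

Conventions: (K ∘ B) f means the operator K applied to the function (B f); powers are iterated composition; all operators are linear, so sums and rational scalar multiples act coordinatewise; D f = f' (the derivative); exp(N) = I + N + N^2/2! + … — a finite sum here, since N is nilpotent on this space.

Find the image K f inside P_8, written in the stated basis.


order-1 term: -9x^7 - (15/8)x^4
order-2 term: (63/4)x^6 + (15/8)x^3
order-3 term: -(63/4)x^5 - (15/16)x^2
order-4 term: (315/32)x^4 + (15/64)x
order-5 term: -(63/16)x^3 - 3/128
order-6 term: (63/64)x^2
order-7 term: -(9/64)x
order-8 term: 9/1024
the series for exp(-(1/2)D) f terminates at order 8
exp(-(1/2)D) f = (9/4)x^8 - 9x^7 + (63/4)x^6 - 15x^5 + (255/32)x^4 - (33/16)x^3 + (3/64)x^2 + (3/32)x - 15/1024

the result is g(x) = (9/4)x^8 - 9x^7 + (63/4)x^6 - 15x^5 + (255/32)x^4 - (33/16)x^3 + (3/64)x^2 + (3/32)x - 15/1024
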